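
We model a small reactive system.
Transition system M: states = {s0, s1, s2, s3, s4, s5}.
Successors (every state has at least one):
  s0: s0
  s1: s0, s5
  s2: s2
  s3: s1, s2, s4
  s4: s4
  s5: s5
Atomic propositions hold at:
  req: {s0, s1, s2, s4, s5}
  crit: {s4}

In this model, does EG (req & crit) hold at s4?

Yes

Sat(req & crit) = {s4}
EG (req & crit): greatest fixpoint, start Z0 = {s4}, keep only states in Sat with some successor in Z. Already a fixed point.
Sat(EG (req & crit)) = {s4}
s4 ∈ Sat(EG (req & crit)) = {s4}, so the formula holds at s4.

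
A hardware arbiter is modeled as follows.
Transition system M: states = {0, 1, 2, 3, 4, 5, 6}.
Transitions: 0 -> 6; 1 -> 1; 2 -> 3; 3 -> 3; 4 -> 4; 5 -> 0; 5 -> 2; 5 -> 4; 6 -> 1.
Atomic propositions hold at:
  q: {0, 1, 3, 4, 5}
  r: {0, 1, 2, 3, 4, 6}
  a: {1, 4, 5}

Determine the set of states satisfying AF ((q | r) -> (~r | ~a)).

Sat(q | r) = {0, 1, 2, 3, 4, 5, 6}
Sat(~r) = {5}
Sat(~a) = {0, 2, 3, 6}
Sat(~r | ~a) = {0, 2, 3, 5, 6}
Sat((q | r) -> (~r | ~a)) = {0, 2, 3, 5, 6}
AF ((q | r) -> (~r | ~a)): least fixpoint, start Z0 = {0, 2, 3, 5, 6}, add states with every successor in Z. Already a fixed point.
Sat(AF ((q | r) -> (~r | ~a))) = {0, 2, 3, 5, 6}

{0, 2, 3, 5, 6}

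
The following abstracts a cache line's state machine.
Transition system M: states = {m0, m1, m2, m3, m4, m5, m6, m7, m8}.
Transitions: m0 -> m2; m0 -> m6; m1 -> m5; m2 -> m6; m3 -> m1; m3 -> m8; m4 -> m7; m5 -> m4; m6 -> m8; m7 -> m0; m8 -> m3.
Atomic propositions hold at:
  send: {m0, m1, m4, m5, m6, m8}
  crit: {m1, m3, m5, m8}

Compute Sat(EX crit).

{m1, m3, m6, m8}

Sat(EX crit) = {s : some successor in {m1, m3, m5, m8}} = {m1, m3, m6, m8}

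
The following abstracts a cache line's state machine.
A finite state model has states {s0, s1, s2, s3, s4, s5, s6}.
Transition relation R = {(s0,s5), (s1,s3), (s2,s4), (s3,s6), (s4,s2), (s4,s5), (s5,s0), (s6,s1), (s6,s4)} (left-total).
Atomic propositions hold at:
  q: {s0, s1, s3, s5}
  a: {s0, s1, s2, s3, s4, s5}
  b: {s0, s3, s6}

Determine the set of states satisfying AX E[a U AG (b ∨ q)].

{s0, s2, s4, s5}

Sat(b ∨ q) = {s0, s1, s3, s5, s6}
AG (b ∨ q): greatest fixpoint, start Z0 = {s0, s1, s3, s5, s6}, keep only states in Sat with every successor in Z. Z1 = {s0, s1, s3, s5}; Z2 = {s0, s1, s5}; Z3 = {s0, s5}; fixed.
Sat(AG (b ∨ q)) = {s0, s5}
E[a U AG (b ∨ q)]: least fixpoint, start Z0 = Sat(AG (b ∨ q)) = {s0, s5}, add states in Sat(a) with some successor in Z. Z1 = {s0, s4, s5}; Z2 = {s0, s2, s4, s5}; fixed.
Sat(E[a U AG (b ∨ q)]) = {s0, s2, s4, s5}
Sat(AX E[a U AG (b ∨ q)]) = {s : every successor in {s0, s2, s4, s5}} = {s0, s2, s4, s5}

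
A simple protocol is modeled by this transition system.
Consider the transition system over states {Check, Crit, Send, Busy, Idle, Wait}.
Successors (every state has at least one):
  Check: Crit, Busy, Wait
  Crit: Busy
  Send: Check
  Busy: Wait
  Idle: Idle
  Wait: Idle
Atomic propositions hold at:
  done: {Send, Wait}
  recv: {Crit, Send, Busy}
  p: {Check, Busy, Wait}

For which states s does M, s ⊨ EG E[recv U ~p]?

{Idle}

Sat(~p) = {Crit, Send, Idle}
E[recv U ~p]: least fixpoint, start Z0 = Sat(~p) = {Crit, Send, Idle}, add states in Sat(recv) with some successor in Z. Already a fixed point.
Sat(E[recv U ~p]) = {Crit, Send, Idle}
EG E[recv U ~p]: greatest fixpoint, start Z0 = {Crit, Send, Idle}, keep only states in Sat with some successor in Z. Z1 = {Idle}; fixed.
Sat(EG E[recv U ~p]) = {Idle}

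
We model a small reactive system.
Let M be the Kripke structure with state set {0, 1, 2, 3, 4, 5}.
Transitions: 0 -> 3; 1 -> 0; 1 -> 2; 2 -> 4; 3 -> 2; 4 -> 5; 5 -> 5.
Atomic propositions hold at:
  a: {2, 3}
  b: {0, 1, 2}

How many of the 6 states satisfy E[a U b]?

E[a U b]: least fixpoint, start Z0 = Sat(b) = {0, 1, 2}, add states in Sat(a) with some successor in Z. Z1 = {0, 1, 2, 3}; fixed.
Sat(E[a U b]) = {0, 1, 2, 3}
|Sat(E[a U b])| = |{0, 1, 2, 3}| = 4.

4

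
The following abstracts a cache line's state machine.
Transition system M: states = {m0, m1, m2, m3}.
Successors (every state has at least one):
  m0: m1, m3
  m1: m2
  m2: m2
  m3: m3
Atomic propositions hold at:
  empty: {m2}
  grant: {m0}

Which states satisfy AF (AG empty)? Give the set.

AG empty: greatest fixpoint, start Z0 = {m2}, keep only states in Sat with every successor in Z. Already a fixed point.
Sat(AG empty) = {m2}
AF (AG empty): least fixpoint, start Z0 = {m2}, add states with every successor in Z. Z1 = {m1, m2}; fixed.
Sat(AF (AG empty)) = {m1, m2}

{m1, m2}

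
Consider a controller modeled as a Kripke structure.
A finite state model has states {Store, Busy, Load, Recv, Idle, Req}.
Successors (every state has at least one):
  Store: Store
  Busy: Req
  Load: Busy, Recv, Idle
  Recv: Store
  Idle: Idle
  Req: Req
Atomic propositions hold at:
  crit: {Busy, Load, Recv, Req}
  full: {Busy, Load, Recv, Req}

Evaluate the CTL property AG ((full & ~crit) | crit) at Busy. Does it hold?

Sat(~crit) = {Store, Idle}
Sat(full & ~crit) = ∅
Sat((full & ~crit) | crit) = {Busy, Load, Recv, Req}
AG ((full & ~crit) | crit): greatest fixpoint, start Z0 = {Busy, Load, Recv, Req}, keep only states in Sat with every successor in Z. Z1 = {Busy, Req}; fixed.
Sat(AG ((full & ~crit) | crit)) = {Busy, Req}
Busy ∈ Sat(AG ((full & ~crit) | crit)) = {Busy, Req}, so the formula holds at Busy.

Yes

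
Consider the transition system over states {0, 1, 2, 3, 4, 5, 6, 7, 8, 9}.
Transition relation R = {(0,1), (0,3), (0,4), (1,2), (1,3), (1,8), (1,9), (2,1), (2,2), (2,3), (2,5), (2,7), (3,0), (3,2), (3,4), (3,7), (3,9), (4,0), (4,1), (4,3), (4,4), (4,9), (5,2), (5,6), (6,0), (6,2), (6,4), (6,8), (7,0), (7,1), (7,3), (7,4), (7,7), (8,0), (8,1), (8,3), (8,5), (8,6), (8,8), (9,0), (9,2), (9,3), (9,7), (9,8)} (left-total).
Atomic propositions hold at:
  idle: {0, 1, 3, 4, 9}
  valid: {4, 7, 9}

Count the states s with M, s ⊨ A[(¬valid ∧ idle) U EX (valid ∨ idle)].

9

Sat(¬valid) = {0, 1, 2, 3, 5, 6, 8}
Sat(¬valid ∧ idle) = {0, 1, 3}
Sat(valid ∨ idle) = {0, 1, 3, 4, 7, 9}
Sat(EX (valid ∨ idle)) = {s : some successor in {0, 1, 3, 4, 7, 9}} = {0, 1, 2, 3, 4, 6, 7, 8, 9}
A[(¬valid ∧ idle) U EX (valid ∨ idle)]: least fixpoint, start Z0 = Sat(EX (valid ∨ idle)) = {0, 1, 2, 3, 4, 6, 7, 8, 9}, add states in Sat(¬valid ∧ idle) with every successor in Z. Already a fixed point.
Sat(A[(¬valid ∧ idle) U EX (valid ∨ idle)]) = {0, 1, 2, 3, 4, 6, 7, 8, 9}
|Sat(A[(¬valid ∧ idle) U EX (valid ∨ idle)])| = |{0, 1, 2, 3, 4, 6, 7, 8, 9}| = 9.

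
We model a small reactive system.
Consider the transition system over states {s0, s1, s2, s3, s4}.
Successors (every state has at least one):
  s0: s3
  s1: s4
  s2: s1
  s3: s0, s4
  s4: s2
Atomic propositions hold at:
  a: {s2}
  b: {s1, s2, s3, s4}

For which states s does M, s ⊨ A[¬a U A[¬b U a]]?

{s1, s2, s4}

Sat(¬a) = {s0, s1, s3, s4}
Sat(¬b) = {s0}
A[¬b U a]: least fixpoint, start Z0 = Sat(a) = {s2}, add states in Sat(¬b) with every successor in Z. Already a fixed point.
Sat(A[¬b U a]) = {s2}
A[¬a U A[¬b U a]]: least fixpoint, start Z0 = Sat(A[¬b U a]) = {s2}, add states in Sat(¬a) with every successor in Z. Z1 = {s2, s4}; Z2 = {s1, s2, s4}; fixed.
Sat(A[¬a U A[¬b U a]]) = {s1, s2, s4}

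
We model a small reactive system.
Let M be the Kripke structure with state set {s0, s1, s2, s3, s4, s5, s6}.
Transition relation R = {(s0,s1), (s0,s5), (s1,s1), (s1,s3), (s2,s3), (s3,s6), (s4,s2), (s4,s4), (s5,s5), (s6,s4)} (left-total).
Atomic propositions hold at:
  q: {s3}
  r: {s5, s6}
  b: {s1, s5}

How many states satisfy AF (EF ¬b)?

Sat(¬b) = {s0, s2, s3, s4, s6}
EF ¬b: least fixpoint, start Z0 = {s0, s2, s3, s4, s6}, add states with some successor in Z. Z1 = {s0, s1, s2, s3, s4, s6}; fixed.
Sat(EF ¬b) = {s0, s1, s2, s3, s4, s6}
AF (EF ¬b): least fixpoint, start Z0 = {s0, s1, s2, s3, s4, s6}, add states with every successor in Z. Already a fixed point.
Sat(AF (EF ¬b)) = {s0, s1, s2, s3, s4, s6}
|Sat(AF (EF ¬b))| = |{s0, s1, s2, s3, s4, s6}| = 6.

6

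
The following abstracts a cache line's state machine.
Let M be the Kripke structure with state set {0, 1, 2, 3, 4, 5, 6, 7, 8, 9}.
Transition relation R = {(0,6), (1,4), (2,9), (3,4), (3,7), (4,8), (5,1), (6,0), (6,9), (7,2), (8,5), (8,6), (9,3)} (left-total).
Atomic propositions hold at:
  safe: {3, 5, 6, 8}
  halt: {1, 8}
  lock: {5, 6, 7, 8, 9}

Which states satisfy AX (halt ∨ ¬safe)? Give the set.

{1, 2, 3, 4, 5, 6, 7}

Sat(¬safe) = {0, 1, 2, 4, 7, 9}
Sat(halt ∨ ¬safe) = {0, 1, 2, 4, 7, 8, 9}
Sat(AX (halt ∨ ¬safe)) = {s : every successor in {0, 1, 2, 4, 7, 8, 9}} = {1, 2, 3, 4, 5, 6, 7}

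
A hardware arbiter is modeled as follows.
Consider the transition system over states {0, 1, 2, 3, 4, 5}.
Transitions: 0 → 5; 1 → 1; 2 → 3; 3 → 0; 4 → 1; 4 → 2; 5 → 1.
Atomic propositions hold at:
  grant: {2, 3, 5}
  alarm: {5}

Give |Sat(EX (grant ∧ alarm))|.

1

Sat(grant ∧ alarm) = {5}
Sat(EX (grant ∧ alarm)) = {s : some successor in {5}} = {0}
|Sat(EX (grant ∧ alarm))| = |{0}| = 1.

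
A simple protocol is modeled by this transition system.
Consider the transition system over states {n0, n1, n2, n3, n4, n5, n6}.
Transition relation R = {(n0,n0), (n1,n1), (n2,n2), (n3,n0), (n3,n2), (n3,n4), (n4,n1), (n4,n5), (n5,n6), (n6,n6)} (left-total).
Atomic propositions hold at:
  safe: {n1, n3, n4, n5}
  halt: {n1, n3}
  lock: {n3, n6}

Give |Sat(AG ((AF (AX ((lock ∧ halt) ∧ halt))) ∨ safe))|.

Sat(lock ∧ halt) = {n3}
Sat((lock ∧ halt) ∧ halt) = {n3}
Sat(AX ((lock ∧ halt) ∧ halt)) = {s : every successor in {n3}} = ∅
AF (AX ((lock ∧ halt) ∧ halt)): least fixpoint, start Z0 = ∅, add states with every successor in Z. Already a fixed point.
Sat(AF (AX ((lock ∧ halt) ∧ halt))) = ∅
Sat((AF (AX ((lock ∧ halt) ∧ halt))) ∨ safe) = {n1, n3, n4, n5}
AG ((AF (AX ((lock ∧ halt) ∧ halt))) ∨ safe): greatest fixpoint, start Z0 = {n1, n3, n4, n5}, keep only states in Sat with every successor in Z. Z1 = {n1, n4}; Z2 = {n1}; fixed.
Sat(AG ((AF (AX ((lock ∧ halt) ∧ halt))) ∨ safe)) = {n1}
|Sat(AG ((AF (AX ((lock ∧ halt) ∧ halt))) ∨ safe))| = |{n1}| = 1.

1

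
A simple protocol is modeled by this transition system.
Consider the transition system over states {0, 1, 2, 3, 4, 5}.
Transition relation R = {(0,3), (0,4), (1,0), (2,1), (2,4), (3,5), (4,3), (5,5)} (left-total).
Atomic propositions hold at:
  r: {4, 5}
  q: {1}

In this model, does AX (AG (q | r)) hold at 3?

Sat(q | r) = {1, 4, 5}
AG (q | r): greatest fixpoint, start Z0 = {1, 4, 5}, keep only states in Sat with every successor in Z. Z1 = {5}; fixed.
Sat(AG (q | r)) = {5}
Sat(AX (AG (q | r))) = {s : every successor in {5}} = {3, 5}
3 ∈ Sat(AX (AG (q | r))) = {3, 5}, so the formula holds at 3.

Yes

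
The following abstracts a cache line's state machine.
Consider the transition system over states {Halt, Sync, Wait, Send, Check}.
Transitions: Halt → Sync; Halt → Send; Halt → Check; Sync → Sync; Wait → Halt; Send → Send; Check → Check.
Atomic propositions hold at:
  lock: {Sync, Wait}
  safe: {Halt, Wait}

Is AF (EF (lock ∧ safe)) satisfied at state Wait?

Sat(lock ∧ safe) = {Wait}
EF (lock ∧ safe): least fixpoint, start Z0 = {Wait}, add states with some successor in Z. Already a fixed point.
Sat(EF (lock ∧ safe)) = {Wait}
AF (EF (lock ∧ safe)): least fixpoint, start Z0 = {Wait}, add states with every successor in Z. Already a fixed point.
Sat(AF (EF (lock ∧ safe))) = {Wait}
Wait ∈ Sat(AF (EF (lock ∧ safe))) = {Wait}, so the formula holds at Wait.

Yes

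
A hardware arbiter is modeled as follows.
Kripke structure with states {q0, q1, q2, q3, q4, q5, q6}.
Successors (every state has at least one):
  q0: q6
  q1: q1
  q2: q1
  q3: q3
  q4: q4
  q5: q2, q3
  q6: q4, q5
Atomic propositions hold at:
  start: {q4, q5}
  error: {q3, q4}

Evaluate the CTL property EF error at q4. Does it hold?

EF error: least fixpoint, start Z0 = {q3, q4}, add states with some successor in Z. Z1 = {q3, q4, q5, q6}; Z2 = {q0, q3, q4, q5, q6}; fixed.
Sat(EF error) = {q0, q3, q4, q5, q6}
q4 ∈ Sat(EF error) = {q0, q3, q4, q5, q6}, so the formula holds at q4.

Yes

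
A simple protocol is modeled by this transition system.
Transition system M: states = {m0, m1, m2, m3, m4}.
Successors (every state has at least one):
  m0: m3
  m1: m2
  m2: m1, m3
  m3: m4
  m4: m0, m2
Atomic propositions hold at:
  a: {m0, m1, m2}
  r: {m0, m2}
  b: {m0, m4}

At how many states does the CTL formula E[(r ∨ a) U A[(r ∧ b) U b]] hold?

2

Sat(r ∨ a) = {m0, m1, m2}
Sat(r ∧ b) = {m0}
A[(r ∧ b) U b]: least fixpoint, start Z0 = Sat(b) = {m0, m4}, add states in Sat(r ∧ b) with every successor in Z. Already a fixed point.
Sat(A[(r ∧ b) U b]) = {m0, m4}
E[(r ∨ a) U A[(r ∧ b) U b]]: least fixpoint, start Z0 = Sat(A[(r ∧ b) U b]) = {m0, m4}, add states in Sat(r ∨ a) with some successor in Z. Already a fixed point.
Sat(E[(r ∨ a) U A[(r ∧ b) U b]]) = {m0, m4}
|Sat(E[(r ∨ a) U A[(r ∧ b) U b]])| = |{m0, m4}| = 2.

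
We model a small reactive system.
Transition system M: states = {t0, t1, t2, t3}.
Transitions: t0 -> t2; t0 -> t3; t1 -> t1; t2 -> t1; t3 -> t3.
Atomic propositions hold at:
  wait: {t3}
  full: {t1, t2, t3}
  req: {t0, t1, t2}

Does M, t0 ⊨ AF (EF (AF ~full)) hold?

Sat(~full) = {t0}
AF ~full: least fixpoint, start Z0 = {t0}, add states with every successor in Z. Already a fixed point.
Sat(AF ~full) = {t0}
EF (AF ~full): least fixpoint, start Z0 = {t0}, add states with some successor in Z. Already a fixed point.
Sat(EF (AF ~full)) = {t0}
AF (EF (AF ~full)): least fixpoint, start Z0 = {t0}, add states with every successor in Z. Already a fixed point.
Sat(AF (EF (AF ~full))) = {t0}
t0 ∈ Sat(AF (EF (AF ~full))) = {t0}, so the formula holds at t0.

Yes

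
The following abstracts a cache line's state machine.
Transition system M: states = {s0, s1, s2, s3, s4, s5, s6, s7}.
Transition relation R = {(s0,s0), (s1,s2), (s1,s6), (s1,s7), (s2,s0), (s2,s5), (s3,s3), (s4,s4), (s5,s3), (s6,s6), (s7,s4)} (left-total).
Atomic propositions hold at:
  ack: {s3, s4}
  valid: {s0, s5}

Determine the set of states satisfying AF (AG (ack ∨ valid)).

Sat(ack ∨ valid) = {s0, s3, s4, s5}
AG (ack ∨ valid): greatest fixpoint, start Z0 = {s0, s3, s4, s5}, keep only states in Sat with every successor in Z. Already a fixed point.
Sat(AG (ack ∨ valid)) = {s0, s3, s4, s5}
AF (AG (ack ∨ valid)): least fixpoint, start Z0 = {s0, s3, s4, s5}, add states with every successor in Z. Z1 = {s0, s2, s3, s4, s5, s7}; fixed.
Sat(AF (AG (ack ∨ valid))) = {s0, s2, s3, s4, s5, s7}

{s0, s2, s3, s4, s5, s7}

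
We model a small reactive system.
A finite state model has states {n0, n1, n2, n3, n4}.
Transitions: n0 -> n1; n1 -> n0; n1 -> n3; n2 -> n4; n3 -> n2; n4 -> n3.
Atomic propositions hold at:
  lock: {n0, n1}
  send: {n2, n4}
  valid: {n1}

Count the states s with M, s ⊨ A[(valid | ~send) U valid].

2

Sat(~send) = {n0, n1, n3}
Sat(valid | ~send) = {n0, n1, n3}
A[(valid | ~send) U valid]: least fixpoint, start Z0 = Sat(valid) = {n1}, add states in Sat(valid | ~send) with every successor in Z. Z1 = {n0, n1}; fixed.
Sat(A[(valid | ~send) U valid]) = {n0, n1}
|Sat(A[(valid | ~send) U valid])| = |{n0, n1}| = 2.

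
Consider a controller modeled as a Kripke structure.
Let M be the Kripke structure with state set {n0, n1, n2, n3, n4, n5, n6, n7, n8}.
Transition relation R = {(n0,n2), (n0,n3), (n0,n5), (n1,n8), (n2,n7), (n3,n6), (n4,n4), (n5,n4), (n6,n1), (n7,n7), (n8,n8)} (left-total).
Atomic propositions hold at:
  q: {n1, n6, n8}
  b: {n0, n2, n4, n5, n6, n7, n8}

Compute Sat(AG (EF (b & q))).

{n1, n3, n6, n8}

Sat(b & q) = {n6, n8}
EF (b & q): least fixpoint, start Z0 = {n6, n8}, add states with some successor in Z. Z1 = {n1, n3, n6, n8}; Z2 = {n0, n1, n3, n6, n8}; fixed.
Sat(EF (b & q)) = {n0, n1, n3, n6, n8}
AG (EF (b & q)): greatest fixpoint, start Z0 = {n0, n1, n3, n6, n8}, keep only states in Sat with every successor in Z. Z1 = {n1, n3, n6, n8}; fixed.
Sat(AG (EF (b & q))) = {n1, n3, n6, n8}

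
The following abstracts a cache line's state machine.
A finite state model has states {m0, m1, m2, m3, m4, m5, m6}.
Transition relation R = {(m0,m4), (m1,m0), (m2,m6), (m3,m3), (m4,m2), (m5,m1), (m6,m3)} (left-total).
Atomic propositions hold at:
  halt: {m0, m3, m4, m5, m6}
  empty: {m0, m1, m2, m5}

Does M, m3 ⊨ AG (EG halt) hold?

Yes

EG halt: greatest fixpoint, start Z0 = {m0, m3, m4, m5, m6}, keep only states in Sat with some successor in Z. Z1 = {m0, m3, m6}; Z2 = {m3, m6}; fixed.
Sat(EG halt) = {m3, m6}
AG (EG halt): greatest fixpoint, start Z0 = {m3, m6}, keep only states in Sat with every successor in Z. Already a fixed point.
Sat(AG (EG halt)) = {m3, m6}
m3 ∈ Sat(AG (EG halt)) = {m3, m6}, so the formula holds at m3.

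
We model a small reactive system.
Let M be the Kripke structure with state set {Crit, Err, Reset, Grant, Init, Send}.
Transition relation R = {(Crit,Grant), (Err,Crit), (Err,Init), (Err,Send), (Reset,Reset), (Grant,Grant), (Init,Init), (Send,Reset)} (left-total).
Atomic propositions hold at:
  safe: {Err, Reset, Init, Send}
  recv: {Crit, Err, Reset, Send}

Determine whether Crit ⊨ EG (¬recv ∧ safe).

No

Sat(¬recv) = {Grant, Init}
Sat(¬recv ∧ safe) = {Init}
EG (¬recv ∧ safe): greatest fixpoint, start Z0 = {Init}, keep only states in Sat with some successor in Z. Already a fixed point.
Sat(EG (¬recv ∧ safe)) = {Init}
Crit ∉ Sat(EG (¬recv ∧ safe)) = {Init}, so the formula does not hold at Crit.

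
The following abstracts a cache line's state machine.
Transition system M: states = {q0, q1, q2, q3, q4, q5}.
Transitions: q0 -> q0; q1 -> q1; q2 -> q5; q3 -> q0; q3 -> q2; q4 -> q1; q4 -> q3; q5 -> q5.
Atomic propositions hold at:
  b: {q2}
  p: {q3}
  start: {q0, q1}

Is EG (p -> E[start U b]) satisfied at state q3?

E[start U b]: least fixpoint, start Z0 = Sat(b) = {q2}, add states in Sat(start) with some successor in Z. Already a fixed point.
Sat(E[start U b]) = {q2}
Sat(p -> E[start U b]) = {q0, q1, q2, q4, q5}
EG (p -> E[start U b]): greatest fixpoint, start Z0 = {q0, q1, q2, q4, q5}, keep only states in Sat with some successor in Z. Already a fixed point.
Sat(EG (p -> E[start U b])) = {q0, q1, q2, q4, q5}
q3 ∉ Sat(EG (p -> E[start U b])) = {q0, q1, q2, q4, q5}, so the formula does not hold at q3.

No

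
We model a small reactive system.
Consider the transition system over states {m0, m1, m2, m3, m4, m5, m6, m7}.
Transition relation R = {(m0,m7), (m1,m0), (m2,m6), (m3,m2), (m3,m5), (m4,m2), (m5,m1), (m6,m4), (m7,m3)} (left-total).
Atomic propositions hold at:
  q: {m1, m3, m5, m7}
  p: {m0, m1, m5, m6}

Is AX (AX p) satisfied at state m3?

Yes

Sat(AX p) = {s : every successor in {m0, m1, m5, m6}} = {m1, m2, m5}
Sat(AX (AX p)) = {s : every successor in {m1, m2, m5}} = {m3, m4, m5}
m3 ∈ Sat(AX (AX p)) = {m3, m4, m5}, so the formula holds at m3.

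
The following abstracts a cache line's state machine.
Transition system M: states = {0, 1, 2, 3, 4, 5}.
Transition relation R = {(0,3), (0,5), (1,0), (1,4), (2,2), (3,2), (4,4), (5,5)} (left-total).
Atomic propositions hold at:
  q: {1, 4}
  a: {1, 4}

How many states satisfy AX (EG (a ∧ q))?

Sat(a ∧ q) = {1, 4}
EG (a ∧ q): greatest fixpoint, start Z0 = {1, 4}, keep only states in Sat with some successor in Z. Already a fixed point.
Sat(EG (a ∧ q)) = {1, 4}
Sat(AX (EG (a ∧ q))) = {s : every successor in {1, 4}} = {4}
|Sat(AX (EG (a ∧ q)))| = |{4}| = 1.

1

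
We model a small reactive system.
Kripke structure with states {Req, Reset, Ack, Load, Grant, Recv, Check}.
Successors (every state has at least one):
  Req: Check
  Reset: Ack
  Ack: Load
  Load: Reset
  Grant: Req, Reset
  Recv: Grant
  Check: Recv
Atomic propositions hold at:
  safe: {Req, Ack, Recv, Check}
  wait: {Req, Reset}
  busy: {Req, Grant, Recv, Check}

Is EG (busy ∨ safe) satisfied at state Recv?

Yes

Sat(busy ∨ safe) = {Req, Ack, Grant, Recv, Check}
EG (busy ∨ safe): greatest fixpoint, start Z0 = {Req, Ack, Grant, Recv, Check}, keep only states in Sat with some successor in Z. Z1 = {Req, Grant, Recv, Check}; fixed.
Sat(EG (busy ∨ safe)) = {Req, Grant, Recv, Check}
Recv ∈ Sat(EG (busy ∨ safe)) = {Req, Grant, Recv, Check}, so the formula holds at Recv.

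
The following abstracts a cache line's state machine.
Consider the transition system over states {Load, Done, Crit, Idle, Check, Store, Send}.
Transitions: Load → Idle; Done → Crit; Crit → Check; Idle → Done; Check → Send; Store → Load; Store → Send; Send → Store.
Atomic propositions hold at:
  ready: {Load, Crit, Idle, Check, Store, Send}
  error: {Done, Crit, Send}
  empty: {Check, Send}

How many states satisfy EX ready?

6

Sat(EX ready) = {s : some successor in {Load, Crit, Idle, Check, Store, Send}} = {Load, Done, Crit, Check, Store, Send}
|Sat(EX ready)| = |{Load, Done, Crit, Check, Store, Send}| = 6.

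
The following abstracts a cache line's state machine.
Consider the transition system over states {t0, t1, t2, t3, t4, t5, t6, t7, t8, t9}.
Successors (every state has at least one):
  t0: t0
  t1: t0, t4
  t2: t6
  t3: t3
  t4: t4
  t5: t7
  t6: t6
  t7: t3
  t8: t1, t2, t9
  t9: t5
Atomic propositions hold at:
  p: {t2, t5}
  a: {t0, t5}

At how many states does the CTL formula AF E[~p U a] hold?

Sat(~p) = {t0, t1, t3, t4, t6, t7, t8, t9}
E[~p U a]: least fixpoint, start Z0 = Sat(a) = {t0, t5}, add states in Sat(~p) with some successor in Z. Z1 = {t0, t1, t5, t9}; Z2 = {t0, t1, t5, t8, t9}; fixed.
Sat(E[~p U a]) = {t0, t1, t5, t8, t9}
AF E[~p U a]: least fixpoint, start Z0 = {t0, t1, t5, t8, t9}, add states with every successor in Z. Already a fixed point.
Sat(AF E[~p U a]) = {t0, t1, t5, t8, t9}
|Sat(AF E[~p U a])| = |{t0, t1, t5, t8, t9}| = 5.

5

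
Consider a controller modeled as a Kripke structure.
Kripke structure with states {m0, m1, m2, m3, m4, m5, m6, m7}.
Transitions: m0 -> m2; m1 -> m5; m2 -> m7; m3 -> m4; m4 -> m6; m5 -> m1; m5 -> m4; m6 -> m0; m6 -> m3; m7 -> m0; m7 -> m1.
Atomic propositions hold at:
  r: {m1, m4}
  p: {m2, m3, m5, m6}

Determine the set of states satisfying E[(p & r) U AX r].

{m3, m5}

Sat(p & r) = ∅
Sat(AX r) = {s : every successor in {m1, m4}} = {m3, m5}
E[(p & r) U AX r]: least fixpoint, start Z0 = Sat(AX r) = {m3, m5}, add states in Sat(p & r) with some successor in Z. Already a fixed point.
Sat(E[(p & r) U AX r]) = {m3, m5}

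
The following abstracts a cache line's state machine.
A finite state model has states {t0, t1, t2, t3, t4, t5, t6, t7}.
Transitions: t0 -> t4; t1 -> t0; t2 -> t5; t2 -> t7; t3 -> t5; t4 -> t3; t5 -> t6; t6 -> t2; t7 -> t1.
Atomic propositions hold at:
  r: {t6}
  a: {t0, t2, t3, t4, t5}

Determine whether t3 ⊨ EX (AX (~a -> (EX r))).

No

Sat(~a) = {t1, t6, t7}
Sat(EX r) = {s : some successor in {t6}} = {t5}
Sat(~a -> (EX r)) = {t0, t2, t3, t4, t5}
Sat(AX (~a -> (EX r))) = {s : every successor in {t0, t2, t3, t4, t5}} = {t0, t1, t3, t4, t6}
Sat(EX (AX (~a -> (EX r)))) = {s : some successor in {t0, t1, t3, t4, t6}} = {t0, t1, t4, t5, t7}
t3 ∉ Sat(EX (AX (~a -> (EX r)))) = {t0, t1, t4, t5, t7}, so the formula does not hold at t3.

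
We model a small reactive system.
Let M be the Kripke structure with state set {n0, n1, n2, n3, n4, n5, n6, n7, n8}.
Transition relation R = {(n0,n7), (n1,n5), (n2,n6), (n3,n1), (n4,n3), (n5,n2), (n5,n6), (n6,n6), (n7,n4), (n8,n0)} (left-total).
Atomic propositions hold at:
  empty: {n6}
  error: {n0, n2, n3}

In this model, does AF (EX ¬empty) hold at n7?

Yes

Sat(¬empty) = {n0, n1, n2, n3, n4, n5, n7, n8}
Sat(EX ¬empty) = {s : some successor in {n0, n1, n2, n3, n4, n5, n7, n8}} = {n0, n1, n3, n4, n5, n7, n8}
AF (EX ¬empty): least fixpoint, start Z0 = {n0, n1, n3, n4, n5, n7, n8}, add states with every successor in Z. Already a fixed point.
Sat(AF (EX ¬empty)) = {n0, n1, n3, n4, n5, n7, n8}
n7 ∈ Sat(AF (EX ¬empty)) = {n0, n1, n3, n4, n5, n7, n8}, so the formula holds at n7.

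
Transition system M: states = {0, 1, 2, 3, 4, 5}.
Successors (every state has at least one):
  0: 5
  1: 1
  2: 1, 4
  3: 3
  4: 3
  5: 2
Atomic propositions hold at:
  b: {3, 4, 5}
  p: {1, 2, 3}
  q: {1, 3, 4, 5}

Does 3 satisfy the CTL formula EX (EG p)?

Yes

EG p: greatest fixpoint, start Z0 = {1, 2, 3}, keep only states in Sat with some successor in Z. Already a fixed point.
Sat(EG p) = {1, 2, 3}
Sat(EX (EG p)) = {s : some successor in {1, 2, 3}} = {1, 2, 3, 4, 5}
3 ∈ Sat(EX (EG p)) = {1, 2, 3, 4, 5}, so the formula holds at 3.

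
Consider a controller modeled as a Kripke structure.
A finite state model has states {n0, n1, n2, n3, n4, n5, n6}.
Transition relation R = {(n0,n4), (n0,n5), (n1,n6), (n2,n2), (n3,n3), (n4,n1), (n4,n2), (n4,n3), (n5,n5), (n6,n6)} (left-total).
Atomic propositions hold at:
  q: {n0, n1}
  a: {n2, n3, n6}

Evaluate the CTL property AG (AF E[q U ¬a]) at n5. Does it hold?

Yes

Sat(¬a) = {n0, n1, n4, n5}
E[q U ¬a]: least fixpoint, start Z0 = Sat(¬a) = {n0, n1, n4, n5}, add states in Sat(q) with some successor in Z. Already a fixed point.
Sat(E[q U ¬a]) = {n0, n1, n4, n5}
AF E[q U ¬a]: least fixpoint, start Z0 = {n0, n1, n4, n5}, add states with every successor in Z. Already a fixed point.
Sat(AF E[q U ¬a]) = {n0, n1, n4, n5}
AG (AF E[q U ¬a]): greatest fixpoint, start Z0 = {n0, n1, n4, n5}, keep only states in Sat with every successor in Z. Z1 = {n0, n5}; Z2 = {n5}; fixed.
Sat(AG (AF E[q U ¬a])) = {n5}
n5 ∈ Sat(AG (AF E[q U ¬a])) = {n5}, so the formula holds at n5.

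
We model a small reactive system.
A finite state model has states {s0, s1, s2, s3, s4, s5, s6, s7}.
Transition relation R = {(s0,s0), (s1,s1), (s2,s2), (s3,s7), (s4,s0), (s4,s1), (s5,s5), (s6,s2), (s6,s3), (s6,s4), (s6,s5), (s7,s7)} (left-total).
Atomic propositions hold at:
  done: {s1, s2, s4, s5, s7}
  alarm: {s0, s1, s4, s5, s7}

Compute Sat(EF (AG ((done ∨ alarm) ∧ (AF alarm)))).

Sat(done ∨ alarm) = {s0, s1, s2, s4, s5, s7}
AF alarm: least fixpoint, start Z0 = {s0, s1, s4, s5, s7}, add states with every successor in Z. Z1 = {s0, s1, s3, s4, s5, s7}; fixed.
Sat(AF alarm) = {s0, s1, s3, s4, s5, s7}
Sat((done ∨ alarm) ∧ (AF alarm)) = {s0, s1, s4, s5, s7}
AG ((done ∨ alarm) ∧ (AF alarm)): greatest fixpoint, start Z0 = {s0, s1, s4, s5, s7}, keep only states in Sat with every successor in Z. Already a fixed point.
Sat(AG ((done ∨ alarm) ∧ (AF alarm))) = {s0, s1, s4, s5, s7}
EF (AG ((done ∨ alarm) ∧ (AF alarm))): least fixpoint, start Z0 = {s0, s1, s4, s5, s7}, add states with some successor in Z. Z1 = {s0, s1, s3, s4, s5, s6, s7}; fixed.
Sat(EF (AG ((done ∨ alarm) ∧ (AF alarm)))) = {s0, s1, s3, s4, s5, s6, s7}

{s0, s1, s3, s4, s5, s6, s7}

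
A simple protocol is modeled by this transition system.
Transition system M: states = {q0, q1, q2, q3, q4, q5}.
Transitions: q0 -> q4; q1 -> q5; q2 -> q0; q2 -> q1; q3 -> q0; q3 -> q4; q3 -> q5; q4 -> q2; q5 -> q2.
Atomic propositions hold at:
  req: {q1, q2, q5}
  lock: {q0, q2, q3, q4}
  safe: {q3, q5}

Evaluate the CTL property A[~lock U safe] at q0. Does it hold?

No

Sat(~lock) = {q1, q5}
A[~lock U safe]: least fixpoint, start Z0 = Sat(safe) = {q3, q5}, add states in Sat(~lock) with every successor in Z. Z1 = {q1, q3, q5}; fixed.
Sat(A[~lock U safe]) = {q1, q3, q5}
q0 ∉ Sat(A[~lock U safe]) = {q1, q3, q5}, so the formula does not hold at q0.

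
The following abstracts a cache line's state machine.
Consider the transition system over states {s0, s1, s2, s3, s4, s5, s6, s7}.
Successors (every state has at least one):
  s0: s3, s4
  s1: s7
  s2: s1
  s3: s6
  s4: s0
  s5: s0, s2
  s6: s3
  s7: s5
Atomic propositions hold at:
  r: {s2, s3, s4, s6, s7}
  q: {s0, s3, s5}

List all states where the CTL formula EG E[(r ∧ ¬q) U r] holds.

{s3, s6}

Sat(¬q) = {s1, s2, s4, s6, s7}
Sat(r ∧ ¬q) = {s2, s4, s6, s7}
E[(r ∧ ¬q) U r]: least fixpoint, start Z0 = Sat(r) = {s2, s3, s4, s6, s7}, add states in Sat(r ∧ ¬q) with some successor in Z. Already a fixed point.
Sat(E[(r ∧ ¬q) U r]) = {s2, s3, s4, s6, s7}
EG E[(r ∧ ¬q) U r]: greatest fixpoint, start Z0 = {s2, s3, s4, s6, s7}, keep only states in Sat with some successor in Z. Z1 = {s3, s6}; fixed.
Sat(EG E[(r ∧ ¬q) U r]) = {s3, s6}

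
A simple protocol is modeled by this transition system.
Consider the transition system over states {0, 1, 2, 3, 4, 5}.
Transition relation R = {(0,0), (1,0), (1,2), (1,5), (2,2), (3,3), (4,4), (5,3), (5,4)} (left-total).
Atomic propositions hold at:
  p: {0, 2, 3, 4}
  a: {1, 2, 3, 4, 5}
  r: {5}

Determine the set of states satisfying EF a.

{1, 2, 3, 4, 5}

EF a: least fixpoint, start Z0 = {1, 2, 3, 4, 5}, add states with some successor in Z. Already a fixed point.
Sat(EF a) = {1, 2, 3, 4, 5}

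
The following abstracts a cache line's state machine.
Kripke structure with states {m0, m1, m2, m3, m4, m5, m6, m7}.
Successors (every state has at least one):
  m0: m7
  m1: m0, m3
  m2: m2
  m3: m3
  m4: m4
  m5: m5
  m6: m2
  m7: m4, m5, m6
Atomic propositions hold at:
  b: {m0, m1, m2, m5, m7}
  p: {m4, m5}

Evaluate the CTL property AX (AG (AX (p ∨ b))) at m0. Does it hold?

Sat(p ∨ b) = {m0, m1, m2, m4, m5, m7}
Sat(AX (p ∨ b)) = {s : every successor in {m0, m1, m2, m4, m5, m7}} = {m0, m2, m4, m5, m6}
AG (AX (p ∨ b)): greatest fixpoint, start Z0 = {m0, m2, m4, m5, m6}, keep only states in Sat with every successor in Z. Z1 = {m2, m4, m5, m6}; fixed.
Sat(AG (AX (p ∨ b))) = {m2, m4, m5, m6}
Sat(AX (AG (AX (p ∨ b)))) = {s : every successor in {m2, m4, m5, m6}} = {m2, m4, m5, m6, m7}
m0 ∉ Sat(AX (AG (AX (p ∨ b)))) = {m2, m4, m5, m6, m7}, so the formula does not hold at m0.

No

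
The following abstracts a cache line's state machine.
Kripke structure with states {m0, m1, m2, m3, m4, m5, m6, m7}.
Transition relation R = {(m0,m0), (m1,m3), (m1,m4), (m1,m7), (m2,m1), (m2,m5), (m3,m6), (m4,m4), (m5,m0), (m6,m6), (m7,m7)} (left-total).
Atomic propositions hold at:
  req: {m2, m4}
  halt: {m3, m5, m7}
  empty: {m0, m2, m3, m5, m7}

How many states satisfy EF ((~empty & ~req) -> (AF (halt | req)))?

Sat(~empty) = {m1, m4, m6}
Sat(~req) = {m0, m1, m3, m5, m6, m7}
Sat(~empty & ~req) = {m1, m6}
Sat(halt | req) = {m2, m3, m4, m5, m7}
AF (halt | req): least fixpoint, start Z0 = {m2, m3, m4, m5, m7}, add states with every successor in Z. Z1 = {m1, m2, m3, m4, m5, m7}; fixed.
Sat(AF (halt | req)) = {m1, m2, m3, m4, m5, m7}
Sat((~empty & ~req) -> (AF (halt | req))) = {m0, m1, m2, m3, m4, m5, m7}
EF ((~empty & ~req) -> (AF (halt | req))): least fixpoint, start Z0 = {m0, m1, m2, m3, m4, m5, m7}, add states with some successor in Z. Already a fixed point.
Sat(EF ((~empty & ~req) -> (AF (halt | req)))) = {m0, m1, m2, m3, m4, m5, m7}
|Sat(EF ((~empty & ~req) -> (AF (halt | req))))| = |{m0, m1, m2, m3, m4, m5, m7}| = 7.

7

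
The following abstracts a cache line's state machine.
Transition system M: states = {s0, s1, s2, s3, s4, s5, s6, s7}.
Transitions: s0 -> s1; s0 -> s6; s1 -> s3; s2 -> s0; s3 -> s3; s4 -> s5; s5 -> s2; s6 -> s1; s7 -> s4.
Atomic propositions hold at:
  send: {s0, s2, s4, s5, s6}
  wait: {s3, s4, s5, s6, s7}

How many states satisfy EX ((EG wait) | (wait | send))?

7

EG wait: greatest fixpoint, start Z0 = {s3, s4, s5, s6, s7}, keep only states in Sat with some successor in Z. Z1 = {s3, s4, s7}; Z2 = {s3, s7}; Z3 = {s3}; fixed.
Sat(EG wait) = {s3}
Sat(wait | send) = {s0, s2, s3, s4, s5, s6, s7}
Sat((EG wait) | (wait | send)) = {s0, s2, s3, s4, s5, s6, s7}
Sat(EX ((EG wait) | (wait | send))) = {s : some successor in {s0, s2, s3, s4, s5, s6, s7}} = {s0, s1, s2, s3, s4, s5, s7}
|Sat(EX ((EG wait) | (wait | send)))| = |{s0, s1, s2, s3, s4, s5, s7}| = 7.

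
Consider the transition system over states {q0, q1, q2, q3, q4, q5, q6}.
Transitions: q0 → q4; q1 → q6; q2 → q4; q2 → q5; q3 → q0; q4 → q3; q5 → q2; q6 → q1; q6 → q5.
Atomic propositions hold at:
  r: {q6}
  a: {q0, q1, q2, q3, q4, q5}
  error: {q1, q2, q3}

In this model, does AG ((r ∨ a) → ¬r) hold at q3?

Yes

Sat(r ∨ a) = {q0, q1, q2, q3, q4, q5, q6}
Sat(¬r) = {q0, q1, q2, q3, q4, q5}
Sat((r ∨ a) → ¬r) = {q0, q1, q2, q3, q4, q5}
AG ((r ∨ a) → ¬r): greatest fixpoint, start Z0 = {q0, q1, q2, q3, q4, q5}, keep only states in Sat with every successor in Z. Z1 = {q0, q2, q3, q4, q5}; fixed.
Sat(AG ((r ∨ a) → ¬r)) = {q0, q2, q3, q4, q5}
q3 ∈ Sat(AG ((r ∨ a) → ¬r)) = {q0, q2, q3, q4, q5}, so the formula holds at q3.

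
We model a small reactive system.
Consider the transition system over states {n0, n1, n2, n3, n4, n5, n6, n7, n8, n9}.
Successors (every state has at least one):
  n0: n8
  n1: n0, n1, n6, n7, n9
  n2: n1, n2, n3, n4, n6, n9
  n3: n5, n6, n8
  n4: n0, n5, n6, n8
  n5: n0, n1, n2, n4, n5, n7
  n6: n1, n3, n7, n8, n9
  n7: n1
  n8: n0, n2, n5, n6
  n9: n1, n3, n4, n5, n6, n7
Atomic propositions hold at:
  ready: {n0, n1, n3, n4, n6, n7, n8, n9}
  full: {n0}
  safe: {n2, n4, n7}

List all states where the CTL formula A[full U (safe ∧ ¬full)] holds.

Sat(¬full) = {n1, n2, n3, n4, n5, n6, n7, n8, n9}
Sat(safe ∧ ¬full) = {n2, n4, n7}
A[full U (safe ∧ ¬full)]: least fixpoint, start Z0 = Sat((safe ∧ ¬full)) = {n2, n4, n7}, add states in Sat(full) with every successor in Z. Already a fixed point.
Sat(A[full U (safe ∧ ¬full)]) = {n2, n4, n7}

{n2, n4, n7}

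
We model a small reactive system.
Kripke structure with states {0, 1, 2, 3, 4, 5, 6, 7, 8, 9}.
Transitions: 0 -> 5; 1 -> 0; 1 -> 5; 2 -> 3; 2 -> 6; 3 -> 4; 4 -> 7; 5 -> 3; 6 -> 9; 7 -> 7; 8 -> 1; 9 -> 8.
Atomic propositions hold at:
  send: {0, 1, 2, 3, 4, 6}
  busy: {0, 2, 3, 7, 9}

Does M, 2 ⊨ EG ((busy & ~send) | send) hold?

Yes

Sat(~send) = {5, 7, 8, 9}
Sat(busy & ~send) = {7, 9}
Sat((busy & ~send) | send) = {0, 1, 2, 3, 4, 6, 7, 9}
EG ((busy & ~send) | send): greatest fixpoint, start Z0 = {0, 1, 2, 3, 4, 6, 7, 9}, keep only states in Sat with some successor in Z. Z1 = {1, 2, 3, 4, 6, 7}; Z2 = {2, 3, 4, 7}; fixed.
Sat(EG ((busy & ~send) | send)) = {2, 3, 4, 7}
2 ∈ Sat(EG ((busy & ~send) | send)) = {2, 3, 4, 7}, so the formula holds at 2.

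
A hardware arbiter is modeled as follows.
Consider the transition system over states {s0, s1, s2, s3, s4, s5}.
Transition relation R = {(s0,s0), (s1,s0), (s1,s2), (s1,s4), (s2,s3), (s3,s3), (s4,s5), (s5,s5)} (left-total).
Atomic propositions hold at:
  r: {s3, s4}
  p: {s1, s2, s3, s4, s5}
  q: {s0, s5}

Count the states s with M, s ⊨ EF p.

5

EF p: least fixpoint, start Z0 = {s1, s2, s3, s4, s5}, add states with some successor in Z. Already a fixed point.
Sat(EF p) = {s1, s2, s3, s4, s5}
|Sat(EF p)| = |{s1, s2, s3, s4, s5}| = 5.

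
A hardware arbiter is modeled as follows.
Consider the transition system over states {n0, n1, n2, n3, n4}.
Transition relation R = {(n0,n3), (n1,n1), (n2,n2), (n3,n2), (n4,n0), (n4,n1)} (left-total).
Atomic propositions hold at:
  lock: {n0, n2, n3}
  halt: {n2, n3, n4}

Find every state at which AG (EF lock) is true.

EF lock: least fixpoint, start Z0 = {n0, n2, n3}, add states with some successor in Z. Z1 = {n0, n2, n3, n4}; fixed.
Sat(EF lock) = {n0, n2, n3, n4}
AG (EF lock): greatest fixpoint, start Z0 = {n0, n2, n3, n4}, keep only states in Sat with every successor in Z. Z1 = {n0, n2, n3}; fixed.
Sat(AG (EF lock)) = {n0, n2, n3}

{n0, n2, n3}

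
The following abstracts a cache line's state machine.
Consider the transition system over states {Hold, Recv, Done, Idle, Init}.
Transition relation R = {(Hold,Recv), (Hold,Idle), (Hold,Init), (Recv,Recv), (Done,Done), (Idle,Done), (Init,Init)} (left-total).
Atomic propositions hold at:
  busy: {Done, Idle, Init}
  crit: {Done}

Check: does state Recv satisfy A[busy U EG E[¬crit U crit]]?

Sat(¬crit) = {Hold, Recv, Idle, Init}
E[¬crit U crit]: least fixpoint, start Z0 = Sat(crit) = {Done}, add states in Sat(¬crit) with some successor in Z. Z1 = {Done, Idle}; Z2 = {Hold, Done, Idle}; fixed.
Sat(E[¬crit U crit]) = {Hold, Done, Idle}
EG E[¬crit U crit]: greatest fixpoint, start Z0 = {Hold, Done, Idle}, keep only states in Sat with some successor in Z. Already a fixed point.
Sat(EG E[¬crit U crit]) = {Hold, Done, Idle}
A[busy U EG E[¬crit U crit]]: least fixpoint, start Z0 = Sat(EG E[¬crit U crit]) = {Hold, Done, Idle}, add states in Sat(busy) with every successor in Z. Already a fixed point.
Sat(A[busy U EG E[¬crit U crit]]) = {Hold, Done, Idle}
Recv ∉ Sat(A[busy U EG E[¬crit U crit]]) = {Hold, Done, Idle}, so the formula does not hold at Recv.

No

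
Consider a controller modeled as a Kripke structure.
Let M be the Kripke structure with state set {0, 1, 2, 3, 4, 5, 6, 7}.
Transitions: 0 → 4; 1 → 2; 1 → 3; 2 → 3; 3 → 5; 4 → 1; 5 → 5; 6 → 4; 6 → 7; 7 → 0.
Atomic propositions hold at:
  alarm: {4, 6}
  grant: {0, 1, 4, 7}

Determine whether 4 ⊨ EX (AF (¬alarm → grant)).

Yes

Sat(¬alarm) = {0, 1, 2, 3, 5, 7}
Sat(¬alarm → grant) = {0, 1, 4, 6, 7}
AF (¬alarm → grant): least fixpoint, start Z0 = {0, 1, 4, 6, 7}, add states with every successor in Z. Already a fixed point.
Sat(AF (¬alarm → grant)) = {0, 1, 4, 6, 7}
Sat(EX (AF (¬alarm → grant))) = {s : some successor in {0, 1, 4, 6, 7}} = {0, 4, 6, 7}
4 ∈ Sat(EX (AF (¬alarm → grant))) = {0, 4, 6, 7}, so the formula holds at 4.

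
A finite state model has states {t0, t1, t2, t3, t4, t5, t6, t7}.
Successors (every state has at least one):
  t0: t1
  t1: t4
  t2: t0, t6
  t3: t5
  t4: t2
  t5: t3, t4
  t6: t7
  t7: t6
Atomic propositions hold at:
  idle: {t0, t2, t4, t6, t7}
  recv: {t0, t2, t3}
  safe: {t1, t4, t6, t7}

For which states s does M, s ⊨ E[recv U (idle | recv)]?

{t0, t2, t3, t4, t6, t7}

Sat(idle | recv) = {t0, t2, t3, t4, t6, t7}
E[recv U (idle | recv)]: least fixpoint, start Z0 = Sat((idle | recv)) = {t0, t2, t3, t4, t6, t7}, add states in Sat(recv) with some successor in Z. Already a fixed point.
Sat(E[recv U (idle | recv)]) = {t0, t2, t3, t4, t6, t7}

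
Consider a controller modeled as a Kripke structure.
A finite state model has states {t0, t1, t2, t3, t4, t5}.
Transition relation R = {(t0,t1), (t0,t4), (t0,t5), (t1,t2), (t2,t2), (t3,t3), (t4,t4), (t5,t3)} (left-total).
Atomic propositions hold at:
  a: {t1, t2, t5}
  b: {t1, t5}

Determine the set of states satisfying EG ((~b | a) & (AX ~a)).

Sat(~b) = {t0, t2, t3, t4}
Sat(~b | a) = {t0, t1, t2, t3, t4, t5}
Sat(~a) = {t0, t3, t4}
Sat(AX ~a) = {s : every successor in {t0, t3, t4}} = {t3, t4, t5}
Sat((~b | a) & (AX ~a)) = {t3, t4, t5}
EG ((~b | a) & (AX ~a)): greatest fixpoint, start Z0 = {t3, t4, t5}, keep only states in Sat with some successor in Z. Already a fixed point.
Sat(EG ((~b | a) & (AX ~a))) = {t3, t4, t5}

{t3, t4, t5}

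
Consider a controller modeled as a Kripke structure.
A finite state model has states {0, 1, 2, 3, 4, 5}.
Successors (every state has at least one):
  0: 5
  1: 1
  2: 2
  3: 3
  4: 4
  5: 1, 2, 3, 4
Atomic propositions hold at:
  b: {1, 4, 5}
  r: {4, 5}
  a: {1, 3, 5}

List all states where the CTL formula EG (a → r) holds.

{0, 2, 4, 5}

Sat(a → r) = {0, 2, 4, 5}
EG (a → r): greatest fixpoint, start Z0 = {0, 2, 4, 5}, keep only states in Sat with some successor in Z. Already a fixed point.
Sat(EG (a → r)) = {0, 2, 4, 5}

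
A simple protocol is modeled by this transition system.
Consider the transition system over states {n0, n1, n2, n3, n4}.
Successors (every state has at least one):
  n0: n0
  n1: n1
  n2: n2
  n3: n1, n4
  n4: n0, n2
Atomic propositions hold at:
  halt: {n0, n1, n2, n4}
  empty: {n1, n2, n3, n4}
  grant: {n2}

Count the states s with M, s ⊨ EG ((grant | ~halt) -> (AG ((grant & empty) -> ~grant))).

3

Sat(~halt) = {n3}
Sat(grant | ~halt) = {n2, n3}
Sat(grant & empty) = {n2}
Sat(~grant) = {n0, n1, n3, n4}
Sat((grant & empty) -> ~grant) = {n0, n1, n3, n4}
AG ((grant & empty) -> ~grant): greatest fixpoint, start Z0 = {n0, n1, n3, n4}, keep only states in Sat with every successor in Z. Z1 = {n0, n1, n3}; Z2 = {n0, n1}; fixed.
Sat(AG ((grant & empty) -> ~grant)) = {n0, n1}
Sat((grant | ~halt) -> (AG ((grant & empty) -> ~grant))) = {n0, n1, n4}
EG ((grant | ~halt) -> (AG ((grant & empty) -> ~grant))): greatest fixpoint, start Z0 = {n0, n1, n4}, keep only states in Sat with some successor in Z. Already a fixed point.
Sat(EG ((grant | ~halt) -> (AG ((grant & empty) -> ~grant)))) = {n0, n1, n4}
|Sat(EG ((grant | ~halt) -> (AG ((grant & empty) -> ~grant))))| = |{n0, n1, n4}| = 3.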